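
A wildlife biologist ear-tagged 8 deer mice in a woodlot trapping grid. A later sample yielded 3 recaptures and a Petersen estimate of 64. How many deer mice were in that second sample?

C = 24

From N = M·C/R: C = N·R / M = 64·3 / 8 = 192 / 8 = 24.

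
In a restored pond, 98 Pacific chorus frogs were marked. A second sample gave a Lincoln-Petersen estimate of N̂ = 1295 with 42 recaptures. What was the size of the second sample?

C = 555

From N = M·C/R: C = N·R / M = 1295·42 / 98 = 54390 / 98 = 555.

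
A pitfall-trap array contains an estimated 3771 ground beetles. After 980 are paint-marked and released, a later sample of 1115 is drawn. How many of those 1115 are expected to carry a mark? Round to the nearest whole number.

expected recaptures ≈ 290

Expected recaptures E[R] = M·C / N.
E[R] = 980 × 1115 / 3771 = 1092700 / 3771 ≈ 289.8 → 290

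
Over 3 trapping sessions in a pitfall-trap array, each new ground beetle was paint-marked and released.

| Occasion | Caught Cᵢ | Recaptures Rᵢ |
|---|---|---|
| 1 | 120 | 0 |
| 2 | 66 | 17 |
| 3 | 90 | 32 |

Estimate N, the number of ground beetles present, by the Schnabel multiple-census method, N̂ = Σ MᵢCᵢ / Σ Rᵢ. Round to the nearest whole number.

Marked at large before each occasion: Mᵢ = Σⱼ<ᵢ (Cⱼ − Rⱼ) → M1=0, M2=120, M3=169
Σ MᵢCᵢ = 0·120 + 120·66 + 169·90 = 0 + 7920 + 15210 = 23130
Σ Rᵢ = 0 + 17 + 32 = 49
N̂ = 23130 / 49 ≈ 472.0 → 472

N ≈ 472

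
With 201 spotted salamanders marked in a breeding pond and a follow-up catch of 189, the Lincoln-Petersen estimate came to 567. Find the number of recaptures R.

From N = M·C/R: R = M·C / N = 201·189 / 567 = 37989 / 567 = 67.

R = 67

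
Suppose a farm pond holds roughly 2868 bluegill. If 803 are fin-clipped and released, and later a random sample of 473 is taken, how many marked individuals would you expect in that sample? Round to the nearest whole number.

Expected recaptures E[R] = M·C / N.
E[R] = 803 × 473 / 2868 = 379819 / 2868 ≈ 132.4 → 132

expected recaptures ≈ 132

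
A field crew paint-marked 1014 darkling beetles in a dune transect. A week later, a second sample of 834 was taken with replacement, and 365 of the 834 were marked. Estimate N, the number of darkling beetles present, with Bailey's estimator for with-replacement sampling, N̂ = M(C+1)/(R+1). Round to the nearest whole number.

N̂ = 1014·(834+1)/(365+1) = 1014·835/366 = 846690/366 ≈ 2313.4 → 2313

N ≈ 2313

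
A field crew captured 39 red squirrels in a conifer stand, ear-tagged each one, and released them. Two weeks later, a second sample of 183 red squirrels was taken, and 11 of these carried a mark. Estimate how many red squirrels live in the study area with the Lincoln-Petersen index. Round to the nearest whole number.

N = (39 × 183) / 11 = 7137 / 11 ≈ 648.8 → 649

N ≈ 649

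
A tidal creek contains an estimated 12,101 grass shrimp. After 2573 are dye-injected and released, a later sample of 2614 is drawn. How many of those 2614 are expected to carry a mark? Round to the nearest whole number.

Expected recaptures E[R] = M·C / N.
E[R] = 2573 × 2614 / 12101 = 6725822 / 12101 ≈ 555.8 → 556

expected recaptures ≈ 556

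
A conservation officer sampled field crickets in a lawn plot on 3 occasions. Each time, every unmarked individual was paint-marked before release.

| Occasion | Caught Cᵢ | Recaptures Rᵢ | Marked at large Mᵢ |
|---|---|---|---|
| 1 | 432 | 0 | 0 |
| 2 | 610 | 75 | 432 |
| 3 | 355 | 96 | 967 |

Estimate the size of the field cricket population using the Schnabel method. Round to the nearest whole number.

N ≈ 3549

Σ MᵢCᵢ = 0·432 + 432·610 + 967·355 = 0 + 263520 + 343285 = 606805
Σ Rᵢ = 0 + 75 + 96 = 171
N̂ = 606805 / 171 ≈ 3548.6 → 3549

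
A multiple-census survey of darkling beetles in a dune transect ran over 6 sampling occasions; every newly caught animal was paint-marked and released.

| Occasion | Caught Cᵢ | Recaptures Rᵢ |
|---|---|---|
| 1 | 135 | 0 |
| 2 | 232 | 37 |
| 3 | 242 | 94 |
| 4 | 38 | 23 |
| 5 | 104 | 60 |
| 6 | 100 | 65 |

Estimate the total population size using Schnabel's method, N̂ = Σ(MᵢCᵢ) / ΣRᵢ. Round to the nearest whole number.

N ≈ 840

Marked at large before each occasion: Mᵢ = Σⱼ<ᵢ (Cⱼ − Rⱼ) → M1=0, M2=135, M3=330, M4=478, M5=493, M6=537
Σ MᵢCᵢ = 0·135 + 135·232 + 330·242 + 478·38 + 493·104 + 537·100 = 0 + 31320 + 79860 + 18164 + 51272 + 53700 = 234316
Σ Rᵢ = 0 + 37 + 94 + 23 + 60 + 65 = 279
N̂ = 234316 / 279 ≈ 839.8 → 840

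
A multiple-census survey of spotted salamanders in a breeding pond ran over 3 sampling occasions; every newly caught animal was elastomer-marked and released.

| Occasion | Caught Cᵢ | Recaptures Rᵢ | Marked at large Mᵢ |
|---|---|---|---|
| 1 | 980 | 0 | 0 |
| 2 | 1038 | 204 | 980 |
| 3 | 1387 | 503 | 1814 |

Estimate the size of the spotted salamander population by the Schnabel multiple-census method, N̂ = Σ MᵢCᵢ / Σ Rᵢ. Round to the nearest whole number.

Σ MᵢCᵢ = 0·980 + 980·1038 + 1814·1387 = 0 + 1017240 + 2516018 = 3533258
Σ Rᵢ = 0 + 204 + 503 = 707
N̂ = 3533258 / 707 ≈ 4997.5 → 4998

N ≈ 4998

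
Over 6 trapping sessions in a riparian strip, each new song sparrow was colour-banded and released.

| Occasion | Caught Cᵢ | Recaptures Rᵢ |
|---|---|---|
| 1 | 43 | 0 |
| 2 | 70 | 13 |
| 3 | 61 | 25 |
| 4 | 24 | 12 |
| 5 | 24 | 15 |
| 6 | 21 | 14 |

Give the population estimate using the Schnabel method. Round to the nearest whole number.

Marked at large before each occasion: Mᵢ = Σⱼ<ᵢ (Cⱼ − Rⱼ) → M1=0, M2=43, M3=100, M4=136, M5=148, M6=157
Σ MᵢCᵢ = 0·43 + 43·70 + 100·61 + 136·24 + 148·24 + 157·21 = 0 + 3010 + 6100 + 3264 + 3552 + 3297 = 19223
Σ Rᵢ = 0 + 13 + 25 + 12 + 15 + 14 = 79
N̂ = 19223 / 79 ≈ 243.3 → 243

N ≈ 243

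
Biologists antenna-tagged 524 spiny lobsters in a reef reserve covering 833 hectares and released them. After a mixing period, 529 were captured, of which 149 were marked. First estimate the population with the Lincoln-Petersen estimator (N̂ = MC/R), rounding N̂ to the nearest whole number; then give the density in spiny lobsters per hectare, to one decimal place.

density ≈ 2.2 spiny lobsters per hectare

N̂ = 524·529/149 = 277196/149 ≈ 1860.4 → 1860
Density = N̂ / area = 1860 / 833 ≈ 2.23 → 2.2 per hectare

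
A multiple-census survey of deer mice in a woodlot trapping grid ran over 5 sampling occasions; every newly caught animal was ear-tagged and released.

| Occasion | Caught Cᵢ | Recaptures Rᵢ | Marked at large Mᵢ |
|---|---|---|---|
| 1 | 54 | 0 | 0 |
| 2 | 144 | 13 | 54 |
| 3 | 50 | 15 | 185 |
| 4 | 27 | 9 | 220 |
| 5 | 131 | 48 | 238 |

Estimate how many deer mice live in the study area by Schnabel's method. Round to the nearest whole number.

Σ MᵢCᵢ = 0·54 + 54·144 + 185·50 + 220·27 + 238·131 = 0 + 7776 + 9250 + 5940 + 31178 = 54144
Σ Rᵢ = 0 + 13 + 15 + 9 + 48 = 85
N̂ = 54144 / 85 ≈ 637.0 → 637

N ≈ 637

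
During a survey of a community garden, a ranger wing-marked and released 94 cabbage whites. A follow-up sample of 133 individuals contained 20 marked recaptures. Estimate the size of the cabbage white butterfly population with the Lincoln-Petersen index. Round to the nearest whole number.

N = (94 × 133) / 20 = 12502 / 20 ≈ 625.1 → 625

N ≈ 625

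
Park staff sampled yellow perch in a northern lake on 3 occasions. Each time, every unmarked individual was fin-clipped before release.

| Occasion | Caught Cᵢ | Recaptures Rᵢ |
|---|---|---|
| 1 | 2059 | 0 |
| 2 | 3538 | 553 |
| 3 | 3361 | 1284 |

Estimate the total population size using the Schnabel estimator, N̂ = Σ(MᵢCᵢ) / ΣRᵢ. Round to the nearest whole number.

Marked at large before each occasion: Mᵢ = Σⱼ<ᵢ (Cⱼ − Rⱼ) → M1=0, M2=2059, M3=5044
Σ MᵢCᵢ = 0·2059 + 2059·3538 + 5044·3361 = 0 + 7284742 + 16952884 = 24237626
Σ Rᵢ = 0 + 553 + 1284 = 1837
N̂ = 24237626 / 1837 ≈ 13194.1 → 13194

N ≈ 13,194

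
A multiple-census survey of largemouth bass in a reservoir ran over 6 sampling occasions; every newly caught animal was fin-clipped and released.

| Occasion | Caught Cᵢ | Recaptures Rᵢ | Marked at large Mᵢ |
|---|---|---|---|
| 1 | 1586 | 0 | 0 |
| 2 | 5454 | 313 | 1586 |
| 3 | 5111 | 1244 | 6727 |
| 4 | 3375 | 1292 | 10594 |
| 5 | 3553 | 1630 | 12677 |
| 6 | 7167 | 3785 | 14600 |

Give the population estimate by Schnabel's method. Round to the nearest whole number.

Σ MᵢCᵢ = 0·1586 + 1586·5454 + 6727·5111 + 10594·3375 + 12677·3553 + 14600·7167 = 0 + 8650044 + 34381697 + 35754750 + 45041381 + 104638200 = 228466072
Σ Rᵢ = 0 + 313 + 1244 + 1292 + 1630 + 3785 = 8264
N̂ = 228466072 / 8264 ≈ 27645.9 → 27646

N ≈ 27,646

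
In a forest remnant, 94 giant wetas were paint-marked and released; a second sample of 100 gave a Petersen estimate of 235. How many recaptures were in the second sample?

From N = M·C/R: R = M·C / N = 94·100 / 235 = 9400 / 235 = 40.

R = 40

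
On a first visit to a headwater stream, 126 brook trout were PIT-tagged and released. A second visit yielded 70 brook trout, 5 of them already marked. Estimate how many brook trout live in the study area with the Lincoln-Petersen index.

N = 1764

Lincoln-Petersen assumes M/N = R/C, so N = M·C / R.
N = (126 × 70) / 5 = 8820 / 5 = 1764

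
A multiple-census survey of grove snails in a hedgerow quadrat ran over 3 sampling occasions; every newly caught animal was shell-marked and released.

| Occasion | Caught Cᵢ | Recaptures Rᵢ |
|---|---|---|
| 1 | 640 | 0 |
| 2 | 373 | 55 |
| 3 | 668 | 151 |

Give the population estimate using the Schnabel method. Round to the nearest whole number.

N ≈ 4265

Marked at large before each occasion: Mᵢ = Σⱼ<ᵢ (Cⱼ − Rⱼ) → M1=0, M2=640, M3=958
Σ MᵢCᵢ = 0·640 + 640·373 + 958·668 = 0 + 238720 + 639944 = 878664
Σ Rᵢ = 0 + 55 + 151 = 206
N̂ = 878664 / 206 ≈ 4265.4 → 4265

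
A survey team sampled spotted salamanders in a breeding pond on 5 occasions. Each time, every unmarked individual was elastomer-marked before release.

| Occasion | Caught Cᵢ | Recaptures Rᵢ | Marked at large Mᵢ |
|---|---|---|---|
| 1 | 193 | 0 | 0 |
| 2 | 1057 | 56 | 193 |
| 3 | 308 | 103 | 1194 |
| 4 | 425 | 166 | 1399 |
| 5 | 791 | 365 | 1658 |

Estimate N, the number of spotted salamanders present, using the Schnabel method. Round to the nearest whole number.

N ≈ 3591

Σ MᵢCᵢ = 0·193 + 193·1057 + 1194·308 + 1399·425 + 1658·791 = 0 + 204001 + 367752 + 594575 + 1311478 = 2477806
Σ Rᵢ = 0 + 56 + 103 + 166 + 365 = 690
N̂ = 2477806 / 690 ≈ 3591.0 → 3591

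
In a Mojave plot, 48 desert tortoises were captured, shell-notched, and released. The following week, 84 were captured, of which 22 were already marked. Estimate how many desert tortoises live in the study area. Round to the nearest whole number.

N ≈ 183

N = (48 × 84) / 22 = 4032 / 22 ≈ 183.3 → 183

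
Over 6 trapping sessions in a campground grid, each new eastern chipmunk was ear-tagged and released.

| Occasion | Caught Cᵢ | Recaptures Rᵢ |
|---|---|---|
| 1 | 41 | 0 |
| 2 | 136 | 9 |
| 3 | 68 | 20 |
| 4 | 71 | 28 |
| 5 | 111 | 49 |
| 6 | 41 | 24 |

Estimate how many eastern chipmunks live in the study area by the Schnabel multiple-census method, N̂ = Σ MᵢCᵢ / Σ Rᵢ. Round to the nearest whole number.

Marked at large before each occasion: Mᵢ = Σⱼ<ᵢ (Cⱼ − Rⱼ) → M1=0, M2=41, M3=168, M4=216, M5=259, M6=321
Σ MᵢCᵢ = 0·41 + 41·136 + 168·68 + 216·71 + 259·111 + 321·41 = 0 + 5576 + 11424 + 15336 + 28749 + 13161 = 74246
Σ Rᵢ = 0 + 9 + 20 + 28 + 49 + 24 = 130
N̂ = 74246 / 130 ≈ 571.1 → 571

N ≈ 571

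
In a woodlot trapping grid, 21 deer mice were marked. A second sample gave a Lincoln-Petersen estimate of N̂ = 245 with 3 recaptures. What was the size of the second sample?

C = 35

From N = M·C/R: C = N·R / M = 245·3 / 21 = 735 / 21 = 35.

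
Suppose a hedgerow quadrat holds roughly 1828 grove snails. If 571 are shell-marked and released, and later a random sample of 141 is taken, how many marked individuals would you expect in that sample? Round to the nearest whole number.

The marked fraction of the population is 571/1828, so in a sample of 141 expect C·(M/N) marked.
E[R] = 571 × 141 / 1828 = 80511 / 1828 ≈ 44.0 → 44

expected recaptures ≈ 44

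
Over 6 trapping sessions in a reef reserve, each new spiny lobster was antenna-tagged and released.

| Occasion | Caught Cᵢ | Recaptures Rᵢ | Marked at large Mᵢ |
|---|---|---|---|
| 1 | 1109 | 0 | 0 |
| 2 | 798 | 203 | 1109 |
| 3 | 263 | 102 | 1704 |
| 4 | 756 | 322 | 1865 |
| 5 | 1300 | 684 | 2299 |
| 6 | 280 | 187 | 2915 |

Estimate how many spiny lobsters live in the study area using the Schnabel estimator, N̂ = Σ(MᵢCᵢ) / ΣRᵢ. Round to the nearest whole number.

Σ MᵢCᵢ = 0·1109 + 1109·798 + 1704·263 + 1865·756 + 2299·1300 + 2915·280 = 0 + 884982 + 448152 + 1409940 + 2988700 + 816200 = 6547974
Σ Rᵢ = 0 + 203 + 102 + 322 + 684 + 187 = 1498
N̂ = 6547974 / 1498 ≈ 4371.1 → 4371

N ≈ 4371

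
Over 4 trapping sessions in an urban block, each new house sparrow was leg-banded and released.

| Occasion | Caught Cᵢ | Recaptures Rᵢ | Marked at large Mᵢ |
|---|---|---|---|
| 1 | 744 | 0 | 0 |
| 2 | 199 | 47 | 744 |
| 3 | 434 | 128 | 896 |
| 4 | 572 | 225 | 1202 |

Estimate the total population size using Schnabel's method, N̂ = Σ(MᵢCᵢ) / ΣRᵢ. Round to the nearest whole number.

Σ MᵢCᵢ = 0·744 + 744·199 + 896·434 + 1202·572 = 0 + 148056 + 388864 + 687544 = 1224464
Σ Rᵢ = 0 + 47 + 128 + 225 = 400
N̂ = 1224464 / 400 ≈ 3061.2 → 3061

N ≈ 3061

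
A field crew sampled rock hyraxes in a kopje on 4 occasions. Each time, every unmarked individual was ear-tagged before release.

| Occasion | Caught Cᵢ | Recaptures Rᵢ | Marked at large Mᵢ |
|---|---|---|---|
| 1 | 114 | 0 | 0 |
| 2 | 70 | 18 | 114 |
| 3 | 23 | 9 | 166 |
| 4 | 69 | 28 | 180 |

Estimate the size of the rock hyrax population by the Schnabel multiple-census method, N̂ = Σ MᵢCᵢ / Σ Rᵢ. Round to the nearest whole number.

N ≈ 440

Σ MᵢCᵢ = 0·114 + 114·70 + 166·23 + 180·69 = 0 + 7980 + 3818 + 12420 = 24218
Σ Rᵢ = 0 + 18 + 9 + 28 = 55
N̂ = 24218 / 55 ≈ 440.3 → 440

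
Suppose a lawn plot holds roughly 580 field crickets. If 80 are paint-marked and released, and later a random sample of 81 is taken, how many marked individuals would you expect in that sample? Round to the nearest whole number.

The marked fraction of the population is 80/580, so in a sample of 81 expect C·(M/N) marked.
E[R] = 80 × 81 / 580 = 6480 / 580 ≈ 11.2 → 11

expected recaptures ≈ 11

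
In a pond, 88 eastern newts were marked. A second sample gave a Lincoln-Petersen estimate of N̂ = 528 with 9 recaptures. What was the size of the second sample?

From N = M·C/R: C = N·R / M = 528·9 / 88 = 4752 / 88 = 54.

C = 54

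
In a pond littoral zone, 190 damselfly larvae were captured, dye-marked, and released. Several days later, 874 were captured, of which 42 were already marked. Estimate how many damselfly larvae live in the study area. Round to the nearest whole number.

N ≈ 3954

N = (190 × 874) / 42 = 166060 / 42 ≈ 3953.8 → 3954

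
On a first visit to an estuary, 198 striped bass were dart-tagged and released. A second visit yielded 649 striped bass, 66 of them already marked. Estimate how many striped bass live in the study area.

The marked fraction in the recapture sample should equal the marked fraction in the population: 66/649 = 198/N.
N = (198 × 649) / 66 = 128502 / 66 = 1947

N = 1947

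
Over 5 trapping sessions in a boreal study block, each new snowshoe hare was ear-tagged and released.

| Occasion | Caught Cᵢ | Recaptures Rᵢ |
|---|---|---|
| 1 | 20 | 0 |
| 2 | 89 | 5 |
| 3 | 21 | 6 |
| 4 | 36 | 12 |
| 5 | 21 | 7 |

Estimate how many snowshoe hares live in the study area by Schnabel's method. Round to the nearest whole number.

N ≈ 375

Marked at large before each occasion: Mᵢ = Σⱼ<ᵢ (Cⱼ − Rⱼ) → M1=0, M2=20, M3=104, M4=119, M5=143
Σ MᵢCᵢ = 0·20 + 20·89 + 104·21 + 119·36 + 143·21 = 0 + 1780 + 2184 + 4284 + 3003 = 11251
Σ Rᵢ = 0 + 5 + 6 + 12 + 7 = 30
N̂ = 11251 / 30 ≈ 375.0 → 375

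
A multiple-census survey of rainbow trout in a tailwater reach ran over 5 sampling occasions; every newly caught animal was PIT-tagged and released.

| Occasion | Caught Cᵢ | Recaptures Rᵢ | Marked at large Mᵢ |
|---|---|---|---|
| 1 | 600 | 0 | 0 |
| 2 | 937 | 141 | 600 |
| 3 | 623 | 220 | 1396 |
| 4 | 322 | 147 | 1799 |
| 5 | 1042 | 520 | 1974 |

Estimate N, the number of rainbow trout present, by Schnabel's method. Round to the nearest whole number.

Σ MᵢCᵢ = 0·600 + 600·937 + 1396·623 + 1799·322 + 1974·1042 = 0 + 562200 + 869708 + 579278 + 2056908 = 4068094
Σ Rᵢ = 0 + 141 + 220 + 147 + 520 = 1028
N̂ = 4068094 / 1028 ≈ 3957.3 → 3957

N ≈ 3957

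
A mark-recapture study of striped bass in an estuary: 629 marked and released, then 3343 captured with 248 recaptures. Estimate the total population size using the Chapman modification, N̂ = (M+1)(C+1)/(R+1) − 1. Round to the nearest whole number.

N̂ = (629+1)(3343+1)/(248+1) − 1 = 630·3344/249 − 1
= 2106720/249 − 1 ≈ 8460.7 − 1 ≈ 8459.7 → 8460

N ≈ 8460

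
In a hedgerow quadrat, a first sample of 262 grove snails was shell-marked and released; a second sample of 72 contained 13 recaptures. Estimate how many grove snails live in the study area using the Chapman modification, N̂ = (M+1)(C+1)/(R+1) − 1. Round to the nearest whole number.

N̂ = (262+1)(72+1)/(13+1) − 1 = 263·73/14 − 1
= 19199/14 − 1 ≈ 1371.4 − 1 ≈ 1370.4 → 1370

N ≈ 1370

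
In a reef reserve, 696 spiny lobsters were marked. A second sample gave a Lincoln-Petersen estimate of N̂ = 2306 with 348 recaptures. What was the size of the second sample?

C = 1153

From N = M·C/R: C = N·R / M = 2306·348 / 696 = 802488 / 696 = 1153.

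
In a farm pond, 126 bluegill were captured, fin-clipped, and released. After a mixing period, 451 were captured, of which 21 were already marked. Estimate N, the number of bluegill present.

N = (126 × 451) / 21 = 56826 / 21 = 2706

N = 2706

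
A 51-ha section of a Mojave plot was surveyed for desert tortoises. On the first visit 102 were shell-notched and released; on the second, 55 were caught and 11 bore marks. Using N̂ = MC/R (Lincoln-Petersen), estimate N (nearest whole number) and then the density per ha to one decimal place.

N̂ = 102·55/11 = 5610/11 = 510
Density = N̂ / area = 510 / 51 = 10.0 per ha

density ≈ 10.0 desert tortoises per ha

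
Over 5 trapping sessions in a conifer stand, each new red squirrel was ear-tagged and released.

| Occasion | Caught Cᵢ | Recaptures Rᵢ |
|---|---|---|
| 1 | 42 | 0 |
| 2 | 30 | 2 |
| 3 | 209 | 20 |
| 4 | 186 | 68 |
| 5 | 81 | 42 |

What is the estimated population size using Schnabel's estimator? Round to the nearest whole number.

N ≈ 717

Marked at large before each occasion: Mᵢ = Σⱼ<ᵢ (Cⱼ − Rⱼ) → M1=0, M2=42, M3=70, M4=259, M5=377
Σ MᵢCᵢ = 0·42 + 42·30 + 70·209 + 259·186 + 377·81 = 0 + 1260 + 14630 + 48174 + 30537 = 94601
Σ Rᵢ = 0 + 2 + 20 + 68 + 42 = 132
N̂ = 94601 / 132 ≈ 716.7 → 717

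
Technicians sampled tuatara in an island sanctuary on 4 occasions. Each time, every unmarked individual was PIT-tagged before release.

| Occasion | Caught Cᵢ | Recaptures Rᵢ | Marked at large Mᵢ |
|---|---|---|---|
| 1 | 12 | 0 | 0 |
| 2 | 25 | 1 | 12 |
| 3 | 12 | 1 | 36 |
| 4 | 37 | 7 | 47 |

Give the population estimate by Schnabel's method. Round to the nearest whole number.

Σ MᵢCᵢ = 0·12 + 12·25 + 36·12 + 47·37 = 0 + 300 + 432 + 1739 = 2471
Σ Rᵢ = 0 + 1 + 1 + 7 = 9
N̂ = 2471 / 9 ≈ 274.6 → 275

N ≈ 275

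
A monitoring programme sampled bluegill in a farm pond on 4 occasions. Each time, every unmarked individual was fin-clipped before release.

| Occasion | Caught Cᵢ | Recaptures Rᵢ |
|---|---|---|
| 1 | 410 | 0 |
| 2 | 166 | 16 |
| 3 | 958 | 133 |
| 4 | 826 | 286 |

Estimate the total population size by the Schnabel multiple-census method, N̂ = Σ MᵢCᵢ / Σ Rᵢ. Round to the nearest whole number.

N ≈ 4020

Marked at large before each occasion: Mᵢ = Σⱼ<ᵢ (Cⱼ − Rⱼ) → M1=0, M2=410, M3=560, M4=1385
Σ MᵢCᵢ = 0·410 + 410·166 + 560·958 + 1385·826 = 0 + 68060 + 536480 + 1144010 = 1748550
Σ Rᵢ = 0 + 16 + 133 + 286 = 435
N̂ = 1748550 / 435 ≈ 4019.7 → 4020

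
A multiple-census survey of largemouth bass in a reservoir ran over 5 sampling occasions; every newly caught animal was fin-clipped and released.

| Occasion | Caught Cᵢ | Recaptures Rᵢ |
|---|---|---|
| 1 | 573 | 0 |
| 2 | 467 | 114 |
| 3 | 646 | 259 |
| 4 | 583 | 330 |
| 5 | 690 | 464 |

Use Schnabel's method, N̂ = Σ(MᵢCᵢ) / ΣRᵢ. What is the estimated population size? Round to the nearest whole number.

N ≈ 2324

Marked at large before each occasion: Mᵢ = Σⱼ<ᵢ (Cⱼ − Rⱼ) → M1=0, M2=573, M3=926, M4=1313, M5=1566
Σ MᵢCᵢ = 0·573 + 573·467 + 926·646 + 1313·583 + 1566·690 = 0 + 267591 + 598196 + 765479 + 1080540 = 2711806
Σ Rᵢ = 0 + 114 + 259 + 330 + 464 = 1167
N̂ = 2711806 / 1167 ≈ 2323.7 → 2324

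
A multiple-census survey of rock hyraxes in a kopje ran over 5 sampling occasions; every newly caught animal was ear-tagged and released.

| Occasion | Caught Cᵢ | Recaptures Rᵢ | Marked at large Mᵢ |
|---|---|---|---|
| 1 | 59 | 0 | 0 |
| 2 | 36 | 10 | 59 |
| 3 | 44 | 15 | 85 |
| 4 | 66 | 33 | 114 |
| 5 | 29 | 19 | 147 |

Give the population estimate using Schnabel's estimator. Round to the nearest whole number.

Σ MᵢCᵢ = 0·59 + 59·36 + 85·44 + 114·66 + 147·29 = 0 + 2124 + 3740 + 7524 + 4263 = 17651
Σ Rᵢ = 0 + 10 + 15 + 33 + 19 = 77
N̂ = 17651 / 77 ≈ 229.2 → 229

N ≈ 229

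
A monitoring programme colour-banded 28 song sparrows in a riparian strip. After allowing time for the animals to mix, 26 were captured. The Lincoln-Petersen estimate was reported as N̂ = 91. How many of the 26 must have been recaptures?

From N = M·C/R: R = M·C / N = 28·26 / 91 = 728 / 91 = 8.

R = 8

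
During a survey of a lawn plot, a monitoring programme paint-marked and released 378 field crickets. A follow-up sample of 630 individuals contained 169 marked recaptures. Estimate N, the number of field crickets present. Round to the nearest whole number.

N ≈ 1409

The marked fraction in the recapture sample should equal the marked fraction in the population: 169/630 = 378/N.
N = (378 × 630) / 169 = 238140 / 169 ≈ 1409.1 → 1409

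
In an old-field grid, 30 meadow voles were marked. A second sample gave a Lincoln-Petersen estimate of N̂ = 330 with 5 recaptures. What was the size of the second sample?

C = 55

From N = M·C/R: C = N·R / M = 330·5 / 30 = 1650 / 30 = 55.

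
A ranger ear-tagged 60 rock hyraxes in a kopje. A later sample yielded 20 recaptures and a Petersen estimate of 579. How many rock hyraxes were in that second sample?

From N = M·C/R: C = N·R / M = 579·20 / 60 = 11580 / 60 = 193.

C = 193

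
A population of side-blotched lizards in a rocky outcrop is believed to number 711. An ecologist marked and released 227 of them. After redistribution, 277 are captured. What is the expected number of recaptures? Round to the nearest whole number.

expected recaptures ≈ 88

The marked fraction of the population is 227/711, so in a sample of 277 expect C·(M/N) marked.
E[R] = 227 × 277 / 711 = 62879 / 711 ≈ 88.4 → 88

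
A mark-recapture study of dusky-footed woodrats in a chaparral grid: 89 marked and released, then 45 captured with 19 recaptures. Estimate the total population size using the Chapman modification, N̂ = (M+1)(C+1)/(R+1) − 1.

N = 206

N̂ = (89+1)(45+1)/(19+1) − 1 = 90·46/20 − 1
= 4140/20 − 1 = 207 − 1 = 206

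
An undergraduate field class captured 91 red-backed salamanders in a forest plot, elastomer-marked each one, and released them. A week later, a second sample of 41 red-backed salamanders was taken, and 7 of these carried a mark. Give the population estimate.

N = 533

N = (91 × 41) / 7 = 3731 / 7 = 533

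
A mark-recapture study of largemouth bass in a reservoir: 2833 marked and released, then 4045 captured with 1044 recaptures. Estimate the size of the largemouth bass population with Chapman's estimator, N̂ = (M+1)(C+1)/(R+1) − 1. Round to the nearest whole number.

N̂ = (2833+1)(4045+1)/(1044+1) − 1 = 2834·4046/1045 − 1
= 11466364/1045 − 1 ≈ 10972.6 − 1 ≈ 10971.6 → 10972

N ≈ 10,972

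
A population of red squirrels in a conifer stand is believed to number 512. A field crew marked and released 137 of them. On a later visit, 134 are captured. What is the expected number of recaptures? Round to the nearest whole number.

The marked fraction of the population is 137/512, so in a sample of 134 expect C·(M/N) marked.
E[R] = 137 × 134 / 512 = 18358 / 512 ≈ 35.9 → 36

expected recaptures ≈ 36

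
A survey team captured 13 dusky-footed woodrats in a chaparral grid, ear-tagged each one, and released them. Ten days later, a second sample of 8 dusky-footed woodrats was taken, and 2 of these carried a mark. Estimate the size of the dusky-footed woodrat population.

The marked fraction in the recapture sample should equal the marked fraction in the population: 2/8 = 13/N.
N = (13 × 8) / 2 = 104 / 2 = 52

N = 52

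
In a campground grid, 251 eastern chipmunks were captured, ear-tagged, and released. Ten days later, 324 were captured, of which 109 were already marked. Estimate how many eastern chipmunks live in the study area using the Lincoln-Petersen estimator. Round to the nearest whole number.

N = (251 × 324) / 109 = 81324 / 109 ≈ 746.1 → 746

N ≈ 746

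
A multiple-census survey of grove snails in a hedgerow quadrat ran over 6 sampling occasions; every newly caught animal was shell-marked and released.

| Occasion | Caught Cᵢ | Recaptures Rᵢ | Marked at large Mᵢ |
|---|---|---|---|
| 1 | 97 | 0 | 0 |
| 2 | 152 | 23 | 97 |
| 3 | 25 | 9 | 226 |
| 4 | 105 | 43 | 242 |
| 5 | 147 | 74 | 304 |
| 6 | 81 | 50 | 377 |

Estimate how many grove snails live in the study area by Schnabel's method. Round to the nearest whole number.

Σ MᵢCᵢ = 0·97 + 97·152 + 226·25 + 242·105 + 304·147 + 377·81 = 0 + 14744 + 5650 + 25410 + 44688 + 30537 = 121029
Σ Rᵢ = 0 + 23 + 9 + 43 + 74 + 50 = 199
N̂ = 121029 / 199 ≈ 608.2 → 608

N ≈ 608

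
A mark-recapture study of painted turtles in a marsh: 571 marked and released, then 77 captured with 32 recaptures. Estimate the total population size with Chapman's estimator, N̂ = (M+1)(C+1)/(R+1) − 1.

N = 1351

N̂ = (571+1)(77+1)/(32+1) − 1 = 572·78/33 − 1
= 44616/33 − 1 = 1352 − 1 = 1351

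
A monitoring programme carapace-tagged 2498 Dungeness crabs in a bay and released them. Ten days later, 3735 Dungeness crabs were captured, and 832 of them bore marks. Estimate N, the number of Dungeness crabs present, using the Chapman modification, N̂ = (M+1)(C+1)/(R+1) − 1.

N = 11,207

N̂ = (2498+1)(3735+1)/(832+1) − 1 = 2499·3736/833 − 1
= 9336264/833 − 1 = 11208 − 1 = 11207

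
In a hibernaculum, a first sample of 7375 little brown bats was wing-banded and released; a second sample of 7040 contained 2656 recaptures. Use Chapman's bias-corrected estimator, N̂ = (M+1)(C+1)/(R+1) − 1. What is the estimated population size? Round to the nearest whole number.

N̂ = (7375+1)(7040+1)/(2656+1) − 1 = 7376·7041/2657 − 1
= 51934416/2657 − 1 ≈ 19546.3 − 1 ≈ 19545.3 → 19545

N ≈ 19,545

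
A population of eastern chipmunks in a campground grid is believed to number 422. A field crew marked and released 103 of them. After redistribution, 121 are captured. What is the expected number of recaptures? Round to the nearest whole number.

Expected recaptures E[R] = M·C / N.
E[R] = 103 × 121 / 422 = 12463 / 422 ≈ 29.5 → 30

expected recaptures ≈ 30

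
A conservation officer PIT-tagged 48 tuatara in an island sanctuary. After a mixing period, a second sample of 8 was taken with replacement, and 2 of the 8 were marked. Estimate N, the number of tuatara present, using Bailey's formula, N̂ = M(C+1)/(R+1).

N̂ = 48·(8+1)/(2+1) = 48·9/3 = 432/3 = 144

N = 144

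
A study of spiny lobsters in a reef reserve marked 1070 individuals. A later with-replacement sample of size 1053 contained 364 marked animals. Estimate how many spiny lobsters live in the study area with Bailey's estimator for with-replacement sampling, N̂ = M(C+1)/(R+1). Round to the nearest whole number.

N̂ = 1070·(1053+1)/(364+1) = 1070·1054/365 = 1127780/365 ≈ 3089.8 → 3090

N ≈ 3090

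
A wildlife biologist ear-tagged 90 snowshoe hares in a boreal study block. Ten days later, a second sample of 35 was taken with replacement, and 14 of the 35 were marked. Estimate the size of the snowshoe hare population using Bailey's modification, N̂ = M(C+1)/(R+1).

N = 216

N̂ = 90·(35+1)/(14+1) = 90·36/15 = 3240/15 = 216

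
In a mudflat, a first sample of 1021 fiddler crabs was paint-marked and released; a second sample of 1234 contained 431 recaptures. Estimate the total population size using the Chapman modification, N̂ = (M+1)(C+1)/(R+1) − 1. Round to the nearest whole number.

N̂ = (1021+1)(1234+1)/(431+1) − 1 = 1022·1235/432 − 1
= 1262170/432 − 1 ≈ 2921.7 − 1 ≈ 2920.7 → 2921

N ≈ 2921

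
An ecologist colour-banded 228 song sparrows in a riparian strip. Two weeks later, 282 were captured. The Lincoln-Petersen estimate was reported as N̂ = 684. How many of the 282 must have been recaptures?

R = 94

From N = M·C/R: R = M·C / N = 228·282 / 684 = 64296 / 684 = 94.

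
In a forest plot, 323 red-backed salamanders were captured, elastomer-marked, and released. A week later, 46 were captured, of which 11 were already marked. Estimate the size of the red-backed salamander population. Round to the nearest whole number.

N ≈ 1351

The marked fraction in the recapture sample should equal the marked fraction in the population: 11/46 = 323/N.
N = (323 × 46) / 11 = 14858 / 11 ≈ 1350.7 → 1351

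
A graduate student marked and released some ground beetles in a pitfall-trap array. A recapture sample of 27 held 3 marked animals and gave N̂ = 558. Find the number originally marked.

From N = M·C/R: M = N·R / C = 558·3 / 27 = 1674 / 27 = 62.

M = 62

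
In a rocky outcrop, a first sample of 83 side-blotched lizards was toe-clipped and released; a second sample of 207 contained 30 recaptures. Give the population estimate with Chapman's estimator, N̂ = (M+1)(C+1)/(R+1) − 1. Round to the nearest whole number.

N ≈ 563

N̂ = (83+1)(207+1)/(30+1) − 1 = 84·208/31 − 1
= 17472/31 − 1 ≈ 563.6 − 1 ≈ 562.6 → 563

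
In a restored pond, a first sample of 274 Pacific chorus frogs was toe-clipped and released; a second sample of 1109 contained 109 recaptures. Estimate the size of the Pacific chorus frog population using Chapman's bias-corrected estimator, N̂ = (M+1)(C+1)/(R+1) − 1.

N̂ = (274+1)(1109+1)/(109+1) − 1 = 275·1110/110 − 1
= 305250/110 − 1 = 2775 − 1 = 2774

N = 2774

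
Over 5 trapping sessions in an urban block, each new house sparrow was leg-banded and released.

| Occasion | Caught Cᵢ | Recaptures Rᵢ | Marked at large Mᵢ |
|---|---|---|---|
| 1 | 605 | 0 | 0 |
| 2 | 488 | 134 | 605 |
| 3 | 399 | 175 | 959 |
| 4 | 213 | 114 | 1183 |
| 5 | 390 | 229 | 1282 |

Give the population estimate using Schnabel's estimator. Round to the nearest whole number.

N ≈ 2193

Σ MᵢCᵢ = 0·605 + 605·488 + 959·399 + 1183·213 + 1282·390 = 0 + 295240 + 382641 + 251979 + 499980 = 1429840
Σ Rᵢ = 0 + 134 + 175 + 114 + 229 = 652
N̂ = 1429840 / 652 ≈ 2193.0 → 2193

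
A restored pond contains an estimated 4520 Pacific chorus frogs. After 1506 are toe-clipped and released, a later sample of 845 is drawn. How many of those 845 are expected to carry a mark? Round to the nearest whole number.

Expected recaptures E[R] = M·C / N.
E[R] = 1506 × 845 / 4520 = 1272570 / 4520 ≈ 281.5 → 282

expected recaptures ≈ 282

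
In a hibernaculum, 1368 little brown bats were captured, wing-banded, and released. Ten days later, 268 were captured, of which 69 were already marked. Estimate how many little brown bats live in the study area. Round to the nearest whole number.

N ≈ 5313

Lincoln-Petersen assumes M/N = R/C, so N = M·C / R.
N = (1368 × 268) / 69 = 366624 / 69 ≈ 5313.4 → 5313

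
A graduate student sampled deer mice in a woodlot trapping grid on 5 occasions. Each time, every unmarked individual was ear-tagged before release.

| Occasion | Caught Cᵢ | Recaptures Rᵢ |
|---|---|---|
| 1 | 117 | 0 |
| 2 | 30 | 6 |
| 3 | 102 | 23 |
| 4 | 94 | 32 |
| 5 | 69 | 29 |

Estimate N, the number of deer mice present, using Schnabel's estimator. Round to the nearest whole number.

N ≈ 645

Marked at large before each occasion: Mᵢ = Σⱼ<ᵢ (Cⱼ − Rⱼ) → M1=0, M2=117, M3=141, M4=220, M5=282
Σ MᵢCᵢ = 0·117 + 117·30 + 141·102 + 220·94 + 282·69 = 0 + 3510 + 14382 + 20680 + 19458 = 58030
Σ Rᵢ = 0 + 6 + 23 + 32 + 29 = 90
N̂ = 58030 / 90 ≈ 644.8 → 645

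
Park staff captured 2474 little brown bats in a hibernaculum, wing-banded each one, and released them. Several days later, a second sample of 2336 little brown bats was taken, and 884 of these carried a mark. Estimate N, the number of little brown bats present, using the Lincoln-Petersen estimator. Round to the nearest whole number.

N ≈ 6538

N = (2474 × 2336) / 884 = 5779264 / 884 ≈ 6537.6 → 6538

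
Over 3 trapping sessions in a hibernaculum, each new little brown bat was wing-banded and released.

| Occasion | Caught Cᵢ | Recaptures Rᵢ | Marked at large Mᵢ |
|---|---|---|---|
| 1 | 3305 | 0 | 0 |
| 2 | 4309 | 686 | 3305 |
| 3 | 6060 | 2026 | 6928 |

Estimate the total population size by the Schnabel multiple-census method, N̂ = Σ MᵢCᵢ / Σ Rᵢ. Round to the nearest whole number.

N ≈ 20,732

Σ MᵢCᵢ = 0·3305 + 3305·4309 + 6928·6060 = 0 + 14241245 + 41983680 = 56224925
Σ Rᵢ = 0 + 686 + 2026 = 2712
N̂ = 56224925 / 2712 ≈ 20731.9 → 20732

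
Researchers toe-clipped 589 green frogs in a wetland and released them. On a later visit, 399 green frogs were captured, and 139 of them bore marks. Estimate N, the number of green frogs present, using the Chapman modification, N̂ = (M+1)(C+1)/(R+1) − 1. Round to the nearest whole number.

N ≈ 1685

N̂ = (589+1)(399+1)/(139+1) − 1 = 590·400/140 − 1
= 236000/140 − 1 ≈ 1685.7 − 1 ≈ 1684.7 → 1685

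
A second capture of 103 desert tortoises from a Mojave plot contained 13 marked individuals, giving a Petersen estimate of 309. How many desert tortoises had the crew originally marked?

From N = M·C/R: M = N·R / C = 309·13 / 103 = 4017 / 103 = 39.

M = 39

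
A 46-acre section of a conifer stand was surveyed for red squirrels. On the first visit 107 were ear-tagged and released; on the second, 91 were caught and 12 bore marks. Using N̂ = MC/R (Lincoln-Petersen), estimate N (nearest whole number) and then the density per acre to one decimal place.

density ≈ 17.6 red squirrels per acre

N̂ = 107·91/12 = 9737/12 ≈ 811.4 → 811
Density = N̂ / area = 811 / 46 ≈ 17.63 → 17.6 per acre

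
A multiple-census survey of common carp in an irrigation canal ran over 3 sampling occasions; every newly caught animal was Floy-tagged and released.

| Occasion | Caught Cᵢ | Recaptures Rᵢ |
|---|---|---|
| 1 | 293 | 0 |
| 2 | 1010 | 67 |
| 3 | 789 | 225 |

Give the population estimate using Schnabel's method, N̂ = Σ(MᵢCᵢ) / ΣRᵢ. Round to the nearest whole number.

N ≈ 4353

Marked at large before each occasion: Mᵢ = Σⱼ<ᵢ (Cⱼ − Rⱼ) → M1=0, M2=293, M3=1236
Σ MᵢCᵢ = 0·293 + 293·1010 + 1236·789 = 0 + 295930 + 975204 = 1271134
Σ Rᵢ = 0 + 67 + 225 = 292
N̂ = 1271134 / 292 ≈ 4353.2 → 4353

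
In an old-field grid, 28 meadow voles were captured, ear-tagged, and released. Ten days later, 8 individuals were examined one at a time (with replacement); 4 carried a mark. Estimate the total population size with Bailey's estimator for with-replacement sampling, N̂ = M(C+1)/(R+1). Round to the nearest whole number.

N ≈ 50

N̂ = 28·(8+1)/(4+1) = 28·9/5 = 252/5 ≈ 50.4 → 50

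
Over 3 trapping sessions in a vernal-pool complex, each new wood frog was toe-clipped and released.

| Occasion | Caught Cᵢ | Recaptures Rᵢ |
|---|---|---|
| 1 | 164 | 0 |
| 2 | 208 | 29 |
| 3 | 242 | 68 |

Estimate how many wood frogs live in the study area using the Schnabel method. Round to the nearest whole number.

N ≈ 1207

Marked at large before each occasion: Mᵢ = Σⱼ<ᵢ (Cⱼ − Rⱼ) → M1=0, M2=164, M3=343
Σ MᵢCᵢ = 0·164 + 164·208 + 343·242 = 0 + 34112 + 83006 = 117118
Σ Rᵢ = 0 + 29 + 68 = 97
N̂ = 117118 / 97 ≈ 1207.4 → 1207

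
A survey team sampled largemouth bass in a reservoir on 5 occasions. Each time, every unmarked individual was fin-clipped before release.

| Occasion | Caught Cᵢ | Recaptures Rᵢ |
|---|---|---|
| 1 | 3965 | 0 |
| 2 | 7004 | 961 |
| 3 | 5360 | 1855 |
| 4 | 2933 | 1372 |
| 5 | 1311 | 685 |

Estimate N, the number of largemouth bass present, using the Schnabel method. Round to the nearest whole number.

Marked at large before each occasion: Mᵢ = Σⱼ<ᵢ (Cⱼ − Rⱼ) → M1=0, M2=3965, M3=10008, M4=13513, M5=15074
Σ MᵢCᵢ = 0·3965 + 3965·7004 + 10008·5360 + 13513·2933 + 15074·1311 = 0 + 27770860 + 53642880 + 39633629 + 19762014 = 140809383
Σ Rᵢ = 0 + 961 + 1855 + 1372 + 685 = 4873
N̂ = 140809383 / 4873 ≈ 28895.8 → 28896

N ≈ 28,896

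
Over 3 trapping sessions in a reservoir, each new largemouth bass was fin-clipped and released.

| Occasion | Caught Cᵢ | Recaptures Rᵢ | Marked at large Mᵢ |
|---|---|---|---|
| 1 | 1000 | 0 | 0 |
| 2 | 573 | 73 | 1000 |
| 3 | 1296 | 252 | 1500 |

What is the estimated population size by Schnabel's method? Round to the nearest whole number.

N ≈ 7745

Σ MᵢCᵢ = 0·1000 + 1000·573 + 1500·1296 = 0 + 573000 + 1944000 = 2517000
Σ Rᵢ = 0 + 73 + 252 = 325
N̂ = 2517000 / 325 ≈ 7744.6 → 7745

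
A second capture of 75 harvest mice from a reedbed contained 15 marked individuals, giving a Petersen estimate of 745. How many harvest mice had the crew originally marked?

From N = M·C/R: M = N·R / C = 745·15 / 75 = 11175 / 75 = 149.

M = 149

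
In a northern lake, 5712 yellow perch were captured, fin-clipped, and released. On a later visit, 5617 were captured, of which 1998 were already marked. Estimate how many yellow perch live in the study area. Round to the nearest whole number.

N ≈ 16,058

N = (5712 × 5617) / 1998 = 32084304 / 1998 ≈ 16058.2 → 16058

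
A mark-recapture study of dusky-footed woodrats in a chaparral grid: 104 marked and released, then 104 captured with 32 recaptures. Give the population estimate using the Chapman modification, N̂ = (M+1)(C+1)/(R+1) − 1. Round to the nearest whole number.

N̂ = (104+1)(104+1)/(32+1) − 1 = 105·105/33 − 1
= 11025/33 − 1 ≈ 334.1 − 1 ≈ 333.1 → 333

N ≈ 333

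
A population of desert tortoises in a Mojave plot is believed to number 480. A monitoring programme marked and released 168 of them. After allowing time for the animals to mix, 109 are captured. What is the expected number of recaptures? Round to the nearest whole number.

expected recaptures ≈ 38

Expected recaptures E[R] = M·C / N.
E[R] = 168 × 109 / 480 = 18312 / 480 ≈ 38.1 → 38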